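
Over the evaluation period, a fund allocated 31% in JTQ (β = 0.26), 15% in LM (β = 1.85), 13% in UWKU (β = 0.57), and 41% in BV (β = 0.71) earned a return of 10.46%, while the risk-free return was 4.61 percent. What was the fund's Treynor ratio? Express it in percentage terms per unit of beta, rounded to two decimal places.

β_P = 0.31×0.26 + 0.15×1.85 + 0.13×0.57 + 0.41×0.71 = 0.7233
Treynor = (R_P − R_f) / β_P = (10.46% − 4.61%) / 0.7233 = 5.85% / 0.7233 = 8.09%

8.09%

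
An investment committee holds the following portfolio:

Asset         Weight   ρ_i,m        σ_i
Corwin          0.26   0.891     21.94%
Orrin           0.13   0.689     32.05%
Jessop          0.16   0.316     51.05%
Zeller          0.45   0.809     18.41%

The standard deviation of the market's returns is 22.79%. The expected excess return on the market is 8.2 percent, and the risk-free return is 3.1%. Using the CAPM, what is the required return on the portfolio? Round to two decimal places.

β_Corwin = 0.891 × 21.94% / 22.79% = 0.8578
β_Orrin = 0.689 × 32.05% / 22.79% = 0.9690
β_Jessop = 0.316 × 51.05% / 22.79% = 0.7078
β_Zeller = 0.809 × 18.41% / 22.79% = 0.6535
β_P = Σ w_i β_i = 0.26×0.8578 + 0.13×0.9690 + 0.16×0.7078 + 0.45×0.6535 = 0.7563
E(R_P) = R_f + β_P × MRP = 3.1% + 0.7563 × 8.2% = 9.30%

9.30%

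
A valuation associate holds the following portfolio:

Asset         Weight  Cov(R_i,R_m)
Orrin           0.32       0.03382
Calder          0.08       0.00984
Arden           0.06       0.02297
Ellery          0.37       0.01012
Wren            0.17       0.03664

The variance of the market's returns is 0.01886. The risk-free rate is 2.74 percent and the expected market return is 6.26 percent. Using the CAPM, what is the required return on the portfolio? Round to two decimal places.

β_Orrin = 0.03382 / 0.01886 = 1.7932
β_Calder = 0.00984 / 0.01886 = 0.5217
β_Arden = 0.02297 / 0.01886 = 1.2179
β_Ellery = 0.01012 / 0.01886 = 0.5366
β_Wren = 0.03664 / 0.01886 = 1.9427
β_P = Σ w_i β_i = 0.32×1.7932 + 0.08×0.5217 + 0.06×1.2179 + 0.37×0.5366 + 0.17×1.9427 = 1.2174
MRP = 6.26% − 2.74% = 3.52%
E(R_P) = R_f + β_P × MRP = 2.74% + 1.2174 × 3.52% = 7.03%

7.03%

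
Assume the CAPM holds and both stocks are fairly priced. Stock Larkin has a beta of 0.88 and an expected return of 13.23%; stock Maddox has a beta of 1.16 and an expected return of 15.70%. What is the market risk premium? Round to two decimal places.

Both satisfy E(R) = R_f + β·MRP, so the slope of the SML is
MRP = (15.70% − 13.23%) / (1.16 − 0.88) = 2.47% / 0.28 = 8.8214%

8.82%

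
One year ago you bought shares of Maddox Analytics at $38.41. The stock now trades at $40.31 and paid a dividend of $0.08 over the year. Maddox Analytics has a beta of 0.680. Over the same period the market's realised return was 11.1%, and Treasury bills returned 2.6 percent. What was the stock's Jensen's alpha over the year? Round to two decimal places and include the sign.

-3.23%

Realised HPR = (P1 + D1 − P0) / P0 = (40.31 + 0.08 − 38.41) / 38.41 = 1.98 / 38.41 = 5.1549%
MRP = 11.1% − 2.6% = 8.50%
CAPM required = R_f + β·MRP = 2.6% + 0.680 × 8.5% = 8.3800%
α = realised − required = 5.1549% − 8.3800% = -3.23%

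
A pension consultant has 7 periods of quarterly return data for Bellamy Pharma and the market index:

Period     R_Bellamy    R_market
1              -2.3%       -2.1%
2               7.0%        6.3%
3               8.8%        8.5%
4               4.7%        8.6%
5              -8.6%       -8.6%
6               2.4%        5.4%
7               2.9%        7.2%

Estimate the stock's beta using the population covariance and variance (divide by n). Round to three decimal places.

0.859

Mean R_i = (-2.3 + 7.0 + 8.8 + 4.7 − 8.6 + 2.4 + 2.9) / 7 = 2.1286%
Mean R_m = (-2.1 + 6.3 + 8.5 + 8.6 − 8.6 + 5.4 + 7.2) / 7 = 3.6143%
Σ(R_i − R̄_i)(R_m − R̄_m) = 218.0971  ⇒  Cov = 218.0971 / 7 = 31.1567
Σ(R_m − R̄_m)² = 253.8286  ⇒  Var(R_m) = 253.8286 / 7 = 36.2612
β = Cov / Var(R_m) = 31.1567 / 36.2612 = 0.8592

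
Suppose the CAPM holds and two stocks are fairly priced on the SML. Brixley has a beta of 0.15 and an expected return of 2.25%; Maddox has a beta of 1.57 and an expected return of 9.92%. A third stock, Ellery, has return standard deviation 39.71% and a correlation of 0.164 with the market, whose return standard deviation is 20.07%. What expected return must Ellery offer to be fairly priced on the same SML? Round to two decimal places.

MRP = (9.92% − 2.25%) / (1.57 − 0.15) = 5.4014%
R_f = 2.25% − 0.15 × 5.4014% = 1.4398%
β_Ellery = ρ·σ_i/σ_m = 0.164 × 39.71 / 20.07 = 0.3245
E(R_Ellery) = R_f + β × MRP = 1.4398% + 0.3245 × 5.4014% = 3.19%

3.19%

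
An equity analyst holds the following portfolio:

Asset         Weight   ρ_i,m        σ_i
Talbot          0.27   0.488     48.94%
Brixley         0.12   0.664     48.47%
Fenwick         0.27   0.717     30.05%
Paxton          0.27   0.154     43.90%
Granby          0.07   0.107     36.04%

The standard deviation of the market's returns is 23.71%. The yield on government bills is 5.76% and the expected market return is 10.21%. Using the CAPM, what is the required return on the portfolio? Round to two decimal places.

β_Talbot = 0.488 × 48.94% / 23.71% = 1.0073
β_Brixley = 0.664 × 48.47% / 23.71% = 1.3574
β_Fenwick = 0.717 × 30.05% / 23.71% = 0.9087
β_Paxton = 0.154 × 43.90% / 23.71% = 0.2851
β_Granby = 0.107 × 36.04% / 23.71% = 0.1626
β_P = Σ w_i β_i = 0.27×1.0073 + 0.12×1.3574 + 0.27×0.9087 + 0.27×0.2851 + 0.07×0.1626 = 0.7686
MRP = 10.21% − 5.76% = 4.45%
E(R_P) = R_f + β_P × MRP = 5.76% + 0.7686 × 4.45% = 9.18%

9.18%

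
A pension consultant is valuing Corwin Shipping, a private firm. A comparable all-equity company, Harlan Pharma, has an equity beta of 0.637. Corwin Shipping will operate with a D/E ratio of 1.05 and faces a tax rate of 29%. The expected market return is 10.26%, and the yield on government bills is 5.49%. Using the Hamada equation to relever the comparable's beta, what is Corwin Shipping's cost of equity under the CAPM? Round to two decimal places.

β_L = β_U × [1 + (1 − t)(D/E)] = 0.637 × [1 + (1 − 0.29) × 1.05]
    = 0.637 × [1 + 0.71 × 1.05] = 0.637 × 1.7455 = 1.1119
MRP = 10.26% − 5.49% = 4.77%
E(R) = R_f + β_L × MRP = 5.49% + 1.1119 × 4.77% = 10.79%

10.79%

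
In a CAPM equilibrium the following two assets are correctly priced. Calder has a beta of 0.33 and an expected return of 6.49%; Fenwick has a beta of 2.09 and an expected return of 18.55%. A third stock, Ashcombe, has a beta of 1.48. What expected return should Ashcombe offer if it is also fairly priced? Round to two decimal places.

14.37%

MRP (SML slope) = (18.55% − 6.49%) / (2.09 − 0.33) = 12.06% / 1.76 = 6.8523%
R_f (intercept) = 6.49% − 0.33 × 6.8523% = 4.2287%
E(R_Ashcombe) = R_f + β × MRP = 4.2287% + 1.48 × 6.8523% = 14.37%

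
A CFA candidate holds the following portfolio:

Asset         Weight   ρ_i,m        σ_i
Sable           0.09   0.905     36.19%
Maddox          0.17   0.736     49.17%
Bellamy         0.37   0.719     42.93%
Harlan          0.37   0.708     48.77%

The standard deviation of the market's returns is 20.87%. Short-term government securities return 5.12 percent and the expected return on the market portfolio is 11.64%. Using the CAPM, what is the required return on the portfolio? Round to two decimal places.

β_Sable = 0.905 × 36.19% / 20.87% = 1.5693
β_Maddox = 0.736 × 49.17% / 20.87% = 1.7340
β_Bellamy = 0.719 × 42.93% / 20.87% = 1.4790
β_Harlan = 0.708 × 48.77% / 20.87% = 1.6545
β_P = Σ w_i β_i = 0.09×1.5693 + 0.17×1.7340 + 0.37×1.4790 + 0.37×1.6545 = 1.5954
MRP = 11.64% − 5.12% = 6.52%
E(R_P) = R_f + β_P × MRP = 5.12% + 1.5954 × 6.52% = 15.52%

15.52%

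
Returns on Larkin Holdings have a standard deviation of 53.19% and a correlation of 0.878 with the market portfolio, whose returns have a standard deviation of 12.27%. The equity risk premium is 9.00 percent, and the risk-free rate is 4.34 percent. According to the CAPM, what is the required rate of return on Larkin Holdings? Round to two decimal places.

β = ρ × σ_i / σ_m = 0.878 × 53.19% / 12.27% = 3.8061
E(R) = 4.34% + 3.8061 × 9.00% = 38.59%

38.59%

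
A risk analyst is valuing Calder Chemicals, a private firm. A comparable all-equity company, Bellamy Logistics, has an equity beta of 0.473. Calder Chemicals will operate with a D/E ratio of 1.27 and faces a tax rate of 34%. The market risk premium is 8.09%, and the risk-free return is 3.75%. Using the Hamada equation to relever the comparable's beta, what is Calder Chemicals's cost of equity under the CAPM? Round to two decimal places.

10.78%

β_L = β_U × [1 + (1 − t)(D/E)] = 0.473 × [1 + (1 − 0.34) × 1.27]
    = 0.473 × [1 + 0.66 × 1.27] = 0.473 × 1.8382 = 0.8695
E(R) = R_f + β_L × MRP = 3.75% + 0.8695 × 8.09% = 10.78%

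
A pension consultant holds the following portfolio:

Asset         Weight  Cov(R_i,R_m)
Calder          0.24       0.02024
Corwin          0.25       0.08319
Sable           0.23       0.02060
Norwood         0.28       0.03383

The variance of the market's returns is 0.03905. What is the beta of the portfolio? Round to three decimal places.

1.021

β_Calder = 0.02024 / 0.03905 = 0.5183
β_Corwin = 0.08319 / 0.03905 = 2.1303
β_Sable = 0.02060 / 0.03905 = 0.5275
β_Norwood = 0.03383 / 0.03905 = 0.8663
β_P = Σ w_i β_i = 0.24×0.5183 + 0.25×2.1303 + 0.23×0.5275 + 0.28×0.8663 = 1.0209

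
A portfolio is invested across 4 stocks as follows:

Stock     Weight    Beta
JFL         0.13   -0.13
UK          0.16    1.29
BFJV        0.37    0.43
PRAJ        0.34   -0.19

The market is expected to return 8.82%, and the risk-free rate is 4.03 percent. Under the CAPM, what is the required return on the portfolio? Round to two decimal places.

β_P = Σ w_i β_i = 0.13×-0.13 + 0.16×1.29 + 0.37×0.43 + 0.34×-0.19 = 0.2840
MRP = 8.82% − 4.03% = 4.79%
E(R_P) = R_f + β_P × MRP = 4.03% + 0.2840 × 4.79% = 5.39%

5.39%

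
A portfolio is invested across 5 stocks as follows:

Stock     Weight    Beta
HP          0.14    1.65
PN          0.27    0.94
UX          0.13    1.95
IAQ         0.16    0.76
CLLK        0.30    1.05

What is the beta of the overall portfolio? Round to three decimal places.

1.175

β_P = Σ w_i β_i = 0.14×1.65 + 0.27×0.94 + 0.13×1.95 + 0.16×0.76 + 0.30×1.05 = 1.1749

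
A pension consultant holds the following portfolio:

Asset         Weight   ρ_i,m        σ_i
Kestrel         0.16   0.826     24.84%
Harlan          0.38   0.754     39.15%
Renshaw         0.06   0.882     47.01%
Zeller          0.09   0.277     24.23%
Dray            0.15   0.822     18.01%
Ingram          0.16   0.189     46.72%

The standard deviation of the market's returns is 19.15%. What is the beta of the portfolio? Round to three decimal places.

1.108

β_Kestrel = 0.826 × 24.84% / 19.15% = 1.0714
β_Harlan = 0.754 × 39.15% / 19.15% = 1.5415
β_Renshaw = 0.882 × 47.01% / 19.15% = 2.1652
β_Zeller = 0.277 × 24.23% / 19.15% = 0.3505
β_Dray = 0.822 × 18.01% / 19.15% = 0.7731
β_Ingram = 0.189 × 46.72% / 19.15% = 0.4611
β_P = Σ w_i β_i = 0.16×1.0714 + 0.38×1.5415 + 0.06×2.1652 + 0.09×0.3505 + 0.15×0.7731 + 0.16×0.4611 = 1.1084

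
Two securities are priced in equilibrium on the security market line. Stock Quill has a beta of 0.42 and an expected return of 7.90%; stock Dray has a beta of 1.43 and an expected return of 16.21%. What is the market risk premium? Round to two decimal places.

8.23%

Both satisfy E(R) = R_f + β·MRP, so the slope of the SML is
MRP = (16.21% − 7.90%) / (1.43 − 0.42) = 8.31% / 1.01 = 8.2277%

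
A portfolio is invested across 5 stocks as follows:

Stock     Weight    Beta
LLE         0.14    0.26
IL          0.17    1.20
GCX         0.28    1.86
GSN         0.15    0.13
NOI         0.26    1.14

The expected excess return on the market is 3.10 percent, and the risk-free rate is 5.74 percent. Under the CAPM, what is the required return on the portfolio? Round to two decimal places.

β_P = Σ w_i β_i = 0.14×0.26 + 0.17×1.20 + 0.28×1.86 + 0.15×0.13 + 0.26×1.14 = 1.0771
E(R_P) = R_f + β_P × MRP = 5.74% + 1.0771 × 3.10% = 9.08%

9.08%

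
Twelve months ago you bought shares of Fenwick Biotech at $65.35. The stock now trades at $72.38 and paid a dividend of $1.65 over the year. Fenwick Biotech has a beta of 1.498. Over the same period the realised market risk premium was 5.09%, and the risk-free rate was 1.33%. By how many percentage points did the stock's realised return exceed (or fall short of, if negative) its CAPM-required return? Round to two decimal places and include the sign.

+4.33%

Realised HPR = (P1 + D1 − P0) / P0 = (72.38 + 1.65 − 65.35) / 65.35 = 8.68 / 65.35 = 13.2823%
CAPM required = R_f + β·MRP = 1.33% + 1.498 × 5.09% = 8.95482%
α = realised − required = 13.2823% − 8.95482% = +4.33%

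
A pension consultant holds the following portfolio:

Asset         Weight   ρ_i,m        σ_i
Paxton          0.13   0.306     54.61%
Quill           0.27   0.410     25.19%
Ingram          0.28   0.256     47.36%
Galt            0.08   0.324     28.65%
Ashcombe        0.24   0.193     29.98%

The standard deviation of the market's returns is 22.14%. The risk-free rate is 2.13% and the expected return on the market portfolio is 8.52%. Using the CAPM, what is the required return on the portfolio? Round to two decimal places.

5.16%

β_Paxton = 0.306 × 54.61% / 22.14% = 0.7548
β_Quill = 0.410 × 25.19% / 22.14% = 0.4665
β_Ingram = 0.256 × 47.36% / 22.14% = 0.5476
β_Galt = 0.324 × 28.65% / 22.14% = 0.4193
β_Ashcombe = 0.193 × 29.98% / 22.14% = 0.2613
β_P = Σ w_i β_i = 0.13×0.7548 + 0.27×0.4665 + 0.28×0.5476 + 0.08×0.4193 + 0.24×0.2613 = 0.4737
MRP = 8.52% − 2.13% = 6.39%
E(R_P) = R_f + β_P × MRP = 2.13% + 0.4737 × 6.39% = 5.16%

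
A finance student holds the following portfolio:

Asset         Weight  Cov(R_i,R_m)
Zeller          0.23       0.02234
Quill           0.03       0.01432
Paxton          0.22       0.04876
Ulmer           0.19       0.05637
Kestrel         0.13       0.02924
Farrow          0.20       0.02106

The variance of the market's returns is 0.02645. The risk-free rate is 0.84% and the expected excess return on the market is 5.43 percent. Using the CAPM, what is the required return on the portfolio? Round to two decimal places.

8.03%

β_Zeller = 0.02234 / 0.02645 = 0.8446
β_Quill = 0.01432 / 0.02645 = 0.5414
β_Paxton = 0.04876 / 0.02645 = 1.8435
β_Ulmer = 0.05637 / 0.02645 = 2.1312
β_Kestrel = 0.02924 / 0.02645 = 1.1055
β_Farrow = 0.02106 / 0.02645 = 0.7962
β_P = Σ w_i β_i = 0.23×0.8446 + 0.03×0.5414 + 0.22×1.8435 + 0.19×2.1312 + 0.13×1.1055 + 0.20×0.7962 = 1.3240
E(R_P) = R_f + β_P × MRP = 0.84% + 1.3240 × 5.43% = 8.03%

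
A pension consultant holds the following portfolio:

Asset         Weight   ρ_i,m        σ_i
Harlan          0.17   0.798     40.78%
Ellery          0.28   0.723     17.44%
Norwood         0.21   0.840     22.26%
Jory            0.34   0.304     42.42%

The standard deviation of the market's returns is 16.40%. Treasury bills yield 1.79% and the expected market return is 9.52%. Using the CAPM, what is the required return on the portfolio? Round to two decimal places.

β_Harlan = 0.798 × 40.78% / 16.40% = 1.9843
β_Ellery = 0.723 × 17.44% / 16.40% = 0.7688
β_Norwood = 0.840 × 22.26% / 16.40% = 1.1401
β_Jory = 0.304 × 42.42% / 16.40% = 0.7863
β_P = Σ w_i β_i = 0.17×1.9843 + 0.28×0.7688 + 0.21×1.1401 + 0.34×0.7863 = 1.0594
MRP = 9.52% − 1.79% = 7.73%
E(R_P) = R_f + β_P × MRP = 1.79% + 1.0594 × 7.73% = 9.98%

9.98%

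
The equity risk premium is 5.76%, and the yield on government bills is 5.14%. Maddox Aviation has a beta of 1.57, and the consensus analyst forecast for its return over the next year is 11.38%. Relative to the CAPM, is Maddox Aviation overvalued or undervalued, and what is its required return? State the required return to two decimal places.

Required return = R_f + β·MRP = 5.14% + 1.57 × 5.76% = 14.18%
Forecast 11.38% < required 14.18% → the stock plots below the SML → overvalued.

Overvalued; required return 14.18%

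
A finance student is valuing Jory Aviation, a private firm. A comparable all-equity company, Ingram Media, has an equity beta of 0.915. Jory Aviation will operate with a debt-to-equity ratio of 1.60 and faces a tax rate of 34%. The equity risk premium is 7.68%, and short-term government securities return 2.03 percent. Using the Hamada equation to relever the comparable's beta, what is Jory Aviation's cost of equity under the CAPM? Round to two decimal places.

16.48%

β_L = β_U × [1 + (1 − t)(D/E)] = 0.915 × [1 + (1 − 0.34) × 1.60]
    = 0.915 × [1 + 0.66 × 1.60] = 0.915 × 2.0560 = 1.8812
E(R) = R_f + β_L × MRP = 2.03% + 1.8812 × 7.68% = 16.48%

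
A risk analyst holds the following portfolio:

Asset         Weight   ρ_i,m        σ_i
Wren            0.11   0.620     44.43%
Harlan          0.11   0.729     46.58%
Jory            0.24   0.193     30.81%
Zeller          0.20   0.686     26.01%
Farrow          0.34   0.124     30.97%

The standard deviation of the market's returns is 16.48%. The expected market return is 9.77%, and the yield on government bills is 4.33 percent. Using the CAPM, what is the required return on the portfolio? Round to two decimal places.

8.64%

β_Wren = 0.620 × 44.43% / 16.48% = 1.6715
β_Harlan = 0.729 × 46.58% / 16.48% = 2.0605
β_Jory = 0.193 × 30.81% / 16.48% = 0.3608
β_Zeller = 0.686 × 26.01% / 16.48% = 1.0827
β_Farrow = 0.124 × 30.97% / 16.48% = 0.2330
β_P = Σ w_i β_i = 0.11×1.6715 + 0.11×2.0605 + 0.24×0.3608 + 0.20×1.0827 + 0.34×0.2330 = 0.7929
MRP = 9.77% − 4.33% = 5.44%
E(R_P) = R_f + β_P × MRP = 4.33% + 0.7929 × 5.44% = 8.64%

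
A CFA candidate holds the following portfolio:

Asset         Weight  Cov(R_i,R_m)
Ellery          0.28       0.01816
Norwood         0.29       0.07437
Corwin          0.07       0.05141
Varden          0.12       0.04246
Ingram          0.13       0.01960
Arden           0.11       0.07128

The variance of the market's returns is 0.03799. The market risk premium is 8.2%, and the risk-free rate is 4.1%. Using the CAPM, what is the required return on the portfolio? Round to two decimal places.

13.97%

β_Ellery = 0.01816 / 0.03799 = 0.4780
β_Norwood = 0.07437 / 0.03799 = 1.9576
β_Corwin = 0.05141 / 0.03799 = 1.3533
β_Varden = 0.04246 / 0.03799 = 1.1177
β_Ingram = 0.01960 / 0.03799 = 0.5159
β_Arden = 0.07128 / 0.03799 = 1.8763
β_P = Σ w_i β_i = 0.28×0.4780 + 0.29×1.9576 + 0.07×1.3533 + 0.12×1.1177 + 0.13×0.5159 + 0.11×1.8763 = 1.2039
E(R_P) = R_f + β_P × MRP = 4.1% + 1.2039 × 8.2% = 13.97%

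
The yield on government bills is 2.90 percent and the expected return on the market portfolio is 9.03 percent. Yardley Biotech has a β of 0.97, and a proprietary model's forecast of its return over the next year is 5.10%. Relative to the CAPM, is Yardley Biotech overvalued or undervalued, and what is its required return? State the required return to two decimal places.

MRP = 9.03% − 2.90% = 6.13%
Required return = R_f + β·MRP = 2.90% + 0.97 × 6.13% = 8.85%
Forecast 5.10% < required 8.85% → the stock plots below the SML → overvalued.

Overvalued; required return 8.85%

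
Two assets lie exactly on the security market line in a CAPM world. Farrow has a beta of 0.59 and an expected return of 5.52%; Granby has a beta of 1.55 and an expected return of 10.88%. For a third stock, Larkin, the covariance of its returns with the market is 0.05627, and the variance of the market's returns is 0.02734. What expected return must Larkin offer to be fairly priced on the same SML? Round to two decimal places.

13.72%

MRP = (10.88% − 5.52%) / (1.55 − 0.59) = 5.5833%
R_f = 5.52% − 0.59 × 5.5833% = 2.2259%
β_Larkin = Cov / Var(R_m) = 0.05627 / 0.02734 = 2.0582
E(R_Larkin) = R_f + β × MRP = 2.2259% + 2.0582 × 5.5833% = 13.72%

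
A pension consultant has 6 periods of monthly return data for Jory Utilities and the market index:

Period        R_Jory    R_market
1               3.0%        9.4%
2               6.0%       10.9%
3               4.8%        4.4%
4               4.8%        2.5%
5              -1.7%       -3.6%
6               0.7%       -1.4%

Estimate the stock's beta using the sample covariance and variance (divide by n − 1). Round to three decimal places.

0.403

Mean R_i = (3.0 + 6.0 + 4.8 + 4.8 − 1.7 + 0.7) / 6 = 2.9333%
Mean R_m = (9.4 + 10.9 + 4.4 + 2.5 − 3.6 − 1.4) / 6 = 3.7000%
Σ(R_i − R̄_i)(R_m − R̄_m) = 66.7400  ⇒  Cov = 66.7400 / 5 = 13.3480
Σ(R_m − R̄_m)² = 165.5600  ⇒  Var(R_m) = 165.5600 / 5 = 33.1120
β = Cov / Var(R_m) = 13.3480 / 33.1120 = 0.4031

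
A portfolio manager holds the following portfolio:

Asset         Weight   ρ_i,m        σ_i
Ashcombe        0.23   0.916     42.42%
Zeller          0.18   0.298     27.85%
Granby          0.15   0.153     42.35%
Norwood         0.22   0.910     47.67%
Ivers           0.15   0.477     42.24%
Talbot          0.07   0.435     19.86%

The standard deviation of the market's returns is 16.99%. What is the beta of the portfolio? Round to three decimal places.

1.446

β_Ashcombe = 0.916 × 42.42% / 16.99% = 2.2870
β_Zeller = 0.298 × 27.85% / 16.99% = 0.4885
β_Granby = 0.153 × 42.35% / 16.99% = 0.3814
β_Norwood = 0.910 × 47.67% / 16.99% = 2.5532
β_Ivers = 0.477 × 42.24% / 16.99% = 1.1859
β_Talbot = 0.435 × 19.86% / 16.99% = 0.5085
β_P = Σ w_i β_i = 0.23×2.2870 + 0.18×0.4885 + 0.15×0.3814 + 0.22×2.5532 + 0.15×1.1859 + 0.07×0.5085 = 1.4463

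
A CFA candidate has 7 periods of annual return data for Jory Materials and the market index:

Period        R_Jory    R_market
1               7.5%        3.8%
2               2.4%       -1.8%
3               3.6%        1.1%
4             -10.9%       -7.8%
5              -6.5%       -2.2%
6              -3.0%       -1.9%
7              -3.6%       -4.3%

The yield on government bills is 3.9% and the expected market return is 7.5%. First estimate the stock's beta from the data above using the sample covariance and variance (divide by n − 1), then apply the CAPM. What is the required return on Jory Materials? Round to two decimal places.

Mean R_i = (7.5 + 2.4 + 3.6 − 10.9 − 6.5 − 3.0 − 3.6) / 7 = -1.5000%
Mean R_m = (3.8 − 1.8 + 1.1 − 7.8 − 2.2 − 1.9 − 4.3) / 7 = -1.8714%
Σ(R_i − R̄_i)(R_m − R̄_m) = 128.9900  ⇒  Cov = 128.9900 / 6 = 21.4983
Σ(R_m − R̄_m)² = 82.1543  ⇒  Var(R_m) = 82.1543 / 6 = 13.6924
β = Cov / Var(R_m) = 21.4983 / 13.6924 = 1.5701
MRP = 7.5% − 3.9% = 3.60%
E(R) = R_f + β × MRP = 3.9% + 1.5701 × 3.6% = 9.55%

9.55%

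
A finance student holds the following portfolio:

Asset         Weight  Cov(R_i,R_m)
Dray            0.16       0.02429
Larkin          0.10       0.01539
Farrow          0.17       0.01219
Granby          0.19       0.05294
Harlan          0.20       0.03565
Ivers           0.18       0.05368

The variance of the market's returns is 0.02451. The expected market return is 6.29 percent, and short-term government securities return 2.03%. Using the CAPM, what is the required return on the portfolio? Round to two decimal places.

β_Dray = 0.02429 / 0.02451 = 0.9910
β_Larkin = 0.01539 / 0.02451 = 0.6279
β_Farrow = 0.01219 / 0.02451 = 0.4973
β_Granby = 0.05294 / 0.02451 = 2.1599
β_Harlan = 0.03565 / 0.02451 = 1.4545
β_Ivers = 0.05368 / 0.02451 = 2.1901
β_P = Σ w_i β_i = 0.16×0.9910 + 0.10×0.6279 + 0.17×0.4973 + 0.19×2.1599 + 0.20×1.4545 + 0.18×2.1901 = 1.4014
MRP = 6.29% − 2.03% = 4.26%
E(R_P) = R_f + β_P × MRP = 2.03% + 1.4014 × 4.26% = 8.00%

8.00%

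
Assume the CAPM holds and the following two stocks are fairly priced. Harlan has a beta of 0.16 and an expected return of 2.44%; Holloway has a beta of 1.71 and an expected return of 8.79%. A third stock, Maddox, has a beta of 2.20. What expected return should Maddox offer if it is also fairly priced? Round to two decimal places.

10.80%

MRP (SML slope) = (8.79% − 2.44%) / (1.71 − 0.16) = 6.35% / 1.55 = 4.0968%
R_f (intercept) = 2.44% − 0.16 × 4.0968% = 1.7845%
E(R_Maddox) = R_f + β × MRP = 1.7845% + 2.20 × 4.0968% = 10.80%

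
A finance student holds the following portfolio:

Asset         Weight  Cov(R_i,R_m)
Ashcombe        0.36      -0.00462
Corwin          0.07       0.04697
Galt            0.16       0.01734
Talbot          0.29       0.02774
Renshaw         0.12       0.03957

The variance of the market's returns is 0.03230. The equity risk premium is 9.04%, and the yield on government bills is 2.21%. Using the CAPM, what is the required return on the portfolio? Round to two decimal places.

7.02%

β_Ashcombe = -0.00462 / 0.03230 = -0.1430
β_Corwin = 0.04697 / 0.03230 = 1.4542
β_Galt = 0.01734 / 0.03230 = 0.5368
β_Talbot = 0.02774 / 0.03230 = 0.8588
β_Renshaw = 0.03957 / 0.03230 = 1.2251
β_P = Σ w_i β_i = 0.36×-0.1430 + 0.07×1.4542 + 0.16×0.5368 + 0.29×0.8588 + 0.12×1.2251 = 0.5323
E(R_P) = R_f + β_P × MRP = 2.21% + 0.5323 × 9.04% = 7.02%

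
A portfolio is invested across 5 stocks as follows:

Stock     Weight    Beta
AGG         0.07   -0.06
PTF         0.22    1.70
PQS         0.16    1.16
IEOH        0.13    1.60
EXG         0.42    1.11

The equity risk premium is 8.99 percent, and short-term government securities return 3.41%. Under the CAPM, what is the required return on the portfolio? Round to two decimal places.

14.46%

β_P = Σ w_i β_i = 0.07×-0.06 + 0.22×1.70 + 0.16×1.16 + 0.13×1.60 + 0.42×1.11 = 1.2296
E(R_P) = R_f + β_P × MRP = 3.41% + 1.2296 × 8.99% = 14.46%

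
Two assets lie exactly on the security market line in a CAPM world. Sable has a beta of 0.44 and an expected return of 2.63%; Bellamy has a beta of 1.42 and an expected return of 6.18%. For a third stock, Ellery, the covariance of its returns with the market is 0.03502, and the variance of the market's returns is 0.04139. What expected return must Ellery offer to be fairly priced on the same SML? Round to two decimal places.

MRP = (6.18% − 2.63%) / (1.42 − 0.44) = 3.6224%
R_f = 2.63% − 0.44 × 3.6224% = 1.0361%
β_Ellery = Cov / Var(R_m) = 0.03502 / 0.04139 = 0.8461
E(R_Ellery) = R_f + β × MRP = 1.0361% + 0.8461 × 3.6224% = 4.10%

4.10%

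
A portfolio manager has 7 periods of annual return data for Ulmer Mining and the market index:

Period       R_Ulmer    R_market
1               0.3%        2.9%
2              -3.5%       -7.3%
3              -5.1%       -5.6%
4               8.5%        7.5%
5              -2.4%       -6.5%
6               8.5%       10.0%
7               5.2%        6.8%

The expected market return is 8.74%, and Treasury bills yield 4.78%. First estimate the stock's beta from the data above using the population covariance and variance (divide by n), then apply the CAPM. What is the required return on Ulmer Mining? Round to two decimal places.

7.69%

Mean R_i = (0.3 − 3.5 − 5.1 + 8.5 − 2.4 + 8.5 + 5.2) / 7 = 1.6429%
Mean R_m = (2.9 − 7.3 − 5.6 + 7.5 − 6.5 + 10.0 + 6.8) / 7 = 1.1143%
Σ(R_i − R̄_i)(R_m − R̄_m) = 241.8757  ⇒  Cov = 241.8757 / 7 = 34.5537
Σ(R_m − R̄_m)² = 329.1086  ⇒  Var(R_m) = 329.1086 / 7 = 47.0155
β = Cov / Var(R_m) = 34.5537 / 47.0155 = 0.7349
MRP = 8.74% − 4.78% = 3.96%
E(R) = R_f + β × MRP = 4.78% + 0.7349 × 3.96% = 7.69%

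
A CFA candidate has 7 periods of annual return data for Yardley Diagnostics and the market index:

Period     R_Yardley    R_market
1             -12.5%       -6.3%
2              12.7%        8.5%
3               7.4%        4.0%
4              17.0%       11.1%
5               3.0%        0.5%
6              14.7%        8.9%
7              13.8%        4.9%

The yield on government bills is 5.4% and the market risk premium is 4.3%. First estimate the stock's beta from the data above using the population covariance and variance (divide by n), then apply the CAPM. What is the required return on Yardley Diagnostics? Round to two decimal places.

12.53%

Mean R_i = (-12.5 + 12.7 + 7.4 + 17.0 + 3.0 + 14.7 + 13.8) / 7 = 8.0143%
Mean R_m = (-6.3 + 8.5 + 4.0 + 11.1 + 0.5 + 8.9 + 4.9) / 7 = 4.5143%
Σ(R_i − R̄_i)(R_m − R̄_m) = 351.6986  ⇒  Cov = 351.6986 / 7 = 50.2427
Σ(R_m − R̄_m)² = 211.9686  ⇒  Var(R_m) = 211.9686 / 7 = 30.2812
β = Cov / Var(R_m) = 50.2427 / 30.2812 = 1.6592
E(R) = R_f + β × MRP = 5.4% + 1.6592 × 4.3% = 12.53%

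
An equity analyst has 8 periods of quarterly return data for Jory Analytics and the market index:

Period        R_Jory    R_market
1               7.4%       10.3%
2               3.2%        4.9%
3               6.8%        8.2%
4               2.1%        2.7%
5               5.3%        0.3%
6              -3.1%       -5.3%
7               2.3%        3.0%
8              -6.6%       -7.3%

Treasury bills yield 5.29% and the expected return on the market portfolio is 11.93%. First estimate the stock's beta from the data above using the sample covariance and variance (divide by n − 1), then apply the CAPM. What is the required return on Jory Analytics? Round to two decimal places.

Mean R_i = (7.4 + 3.2 + 6.8 + 2.1 + 5.3 − 3.1 + 2.3 − 6.6) / 8 = 2.1750%
Mean R_m = (10.3 + 4.9 + 8.2 + 2.7 + 0.3 − 5.3 + 3.0 − 7.3) / 8 = 2.1000%
Σ(R_i − R̄_i)(R_m − R̄_m) = 189.8900  ⇒  Cov = 189.8900 / 7 = 27.1271
Σ(R_m − R̄_m)² = 259.8200  ⇒  Var(R_m) = 259.8200 / 7 = 37.1171
β = Cov / Var(R_m) = 27.1271 / 37.1171 = 0.7309
MRP = 11.93% − 5.29% = 6.64%
E(R) = R_f + β × MRP = 5.29% + 0.7309 × 6.64% = 10.14%

10.14%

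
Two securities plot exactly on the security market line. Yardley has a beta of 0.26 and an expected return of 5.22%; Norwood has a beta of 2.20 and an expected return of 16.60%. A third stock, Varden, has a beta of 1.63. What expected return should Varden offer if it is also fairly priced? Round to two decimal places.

13.26%

MRP (SML slope) = (16.60% − 5.22%) / (2.20 − 0.26) = 11.38% / 1.94 = 5.8660%
R_f (intercept) = 5.22% − 0.26 × 5.8660% = 3.6948%
E(R_Varden) = R_f + β × MRP = 3.6948% + 1.63 × 5.8660% = 13.26%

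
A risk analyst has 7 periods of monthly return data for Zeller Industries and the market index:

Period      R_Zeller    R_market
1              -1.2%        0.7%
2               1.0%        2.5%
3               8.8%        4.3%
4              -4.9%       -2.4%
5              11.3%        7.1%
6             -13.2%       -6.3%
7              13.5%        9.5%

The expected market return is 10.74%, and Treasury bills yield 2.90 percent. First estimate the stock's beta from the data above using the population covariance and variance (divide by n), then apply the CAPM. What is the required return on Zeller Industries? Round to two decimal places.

Mean R_i = (-1.2 + 1.0 + 8.8 − 4.9 + 11.3 − 13.2 + 13.5) / 7 = 2.1857%
Mean R_m = (0.7 + 2.5 + 4.3 − 2.4 + 7.1 − 6.3 + 9.5) / 7 = 2.2000%
Σ(R_i − R̄_i)(R_m − R̄_m) = 309.2400  ⇒  Cov = 309.2400 / 7 = 44.1771
Σ(R_m − R̄_m)² = 177.4600  ⇒  Var(R_m) = 177.4600 / 7 = 25.3514
β = Cov / Var(R_m) = 44.1771 / 25.3514 = 1.7426
MRP = 10.74% − 2.90% = 7.84%
E(R) = R_f + β × MRP = 2.90% + 1.7426 × 7.84% = 16.56%

16.56%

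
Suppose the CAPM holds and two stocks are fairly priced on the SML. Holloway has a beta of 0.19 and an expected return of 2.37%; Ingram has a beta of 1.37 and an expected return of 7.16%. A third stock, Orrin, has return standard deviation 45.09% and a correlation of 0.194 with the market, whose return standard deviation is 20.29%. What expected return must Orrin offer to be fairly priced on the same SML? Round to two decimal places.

MRP = (7.16% − 2.37%) / (1.37 − 0.19) = 4.0593%
R_f = 2.37% − 0.19 × 4.0593% = 1.5987%
β_Orrin = ρ·σ_i/σ_m = 0.194 × 45.09 / 20.29 = 0.4311
E(R_Orrin) = R_f + β × MRP = 1.5987% + 0.4311 × 4.0593% = 3.35%

3.35%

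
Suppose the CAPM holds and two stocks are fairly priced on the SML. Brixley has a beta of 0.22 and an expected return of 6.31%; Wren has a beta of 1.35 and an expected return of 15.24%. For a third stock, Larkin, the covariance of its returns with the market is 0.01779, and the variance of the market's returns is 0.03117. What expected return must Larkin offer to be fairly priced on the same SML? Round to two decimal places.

9.08%

MRP = (15.24% − 6.31%) / (1.35 − 0.22) = 7.9027%
R_f = 6.31% − 0.22 × 7.9027% = 4.5714%
β_Larkin = Cov / Var(R_m) = 0.01779 / 0.03117 = 0.5707
E(R_Larkin) = R_f + β × MRP = 4.5714% + 0.5707 × 7.9027% = 9.08%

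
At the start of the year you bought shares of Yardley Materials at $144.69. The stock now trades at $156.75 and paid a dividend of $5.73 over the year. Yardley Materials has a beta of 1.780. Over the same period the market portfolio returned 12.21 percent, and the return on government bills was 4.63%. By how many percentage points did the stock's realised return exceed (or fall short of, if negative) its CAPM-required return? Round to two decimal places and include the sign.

Realised HPR = (P1 + D1 − P0) / P0 = (156.75 + 5.73 − 144.69) / 144.69 = 17.79 / 144.69 = 12.2953%
MRP = 12.21% − 4.63% = 7.58%
CAPM required = R_f + β·MRP = 4.63% + 1.780 × 7.58% = 18.12240%
α = realised − required = 12.2953% − 18.12240% = -5.83%

-5.83%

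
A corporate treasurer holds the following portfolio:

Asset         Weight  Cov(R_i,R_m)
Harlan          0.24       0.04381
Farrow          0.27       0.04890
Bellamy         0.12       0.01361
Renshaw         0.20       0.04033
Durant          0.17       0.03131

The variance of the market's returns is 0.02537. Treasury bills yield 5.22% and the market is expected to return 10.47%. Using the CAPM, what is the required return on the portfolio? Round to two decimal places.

β_Harlan = 0.04381 / 0.02537 = 1.7268
β_Farrow = 0.04890 / 0.02537 = 1.9275
β_Bellamy = 0.01361 / 0.02537 = 0.5365
β_Renshaw = 0.04033 / 0.02537 = 1.5897
β_Durant = 0.03131 / 0.02537 = 1.2341
β_P = Σ w_i β_i = 0.24×1.7268 + 0.27×1.9275 + 0.12×0.5365 + 0.20×1.5897 + 0.17×1.2341 = 1.5270
MRP = 10.47% − 5.22% = 5.25%
E(R_P) = R_f + β_P × MRP = 5.22% + 1.5270 × 5.25% = 13.24%

13.24%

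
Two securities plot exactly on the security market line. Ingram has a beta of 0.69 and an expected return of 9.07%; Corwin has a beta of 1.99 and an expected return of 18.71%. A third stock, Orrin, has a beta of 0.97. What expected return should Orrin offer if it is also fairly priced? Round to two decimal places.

MRP (SML slope) = (18.71% − 9.07%) / (1.99 − 0.69) = 9.64% / 1.30 = 7.4154%
R_f (intercept) = 9.07% − 0.69 × 7.4154% = 3.9534%
E(R_Orrin) = R_f + β × MRP = 3.9534% + 0.97 × 7.4154% = 11.15%

11.15%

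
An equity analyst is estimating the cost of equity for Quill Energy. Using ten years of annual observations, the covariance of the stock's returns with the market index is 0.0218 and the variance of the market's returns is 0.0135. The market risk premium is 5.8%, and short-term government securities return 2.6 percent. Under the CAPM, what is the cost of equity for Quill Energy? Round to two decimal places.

β = Cov(R_i, R_m) / Var(R_m) = 0.0218 / 0.0135 = 1.6148
E(R) = R_f + β × MRP = 2.6% + 1.6148 × 5.8% = 11.97%

11.97%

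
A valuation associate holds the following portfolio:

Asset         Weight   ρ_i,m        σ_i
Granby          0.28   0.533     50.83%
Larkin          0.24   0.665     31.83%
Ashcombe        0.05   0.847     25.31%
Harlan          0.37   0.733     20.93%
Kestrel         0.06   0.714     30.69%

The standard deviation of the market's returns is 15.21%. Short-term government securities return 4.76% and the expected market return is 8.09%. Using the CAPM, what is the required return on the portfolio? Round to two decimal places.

9.30%

β_Granby = 0.533 × 50.83% / 15.21% = 1.7812
β_Larkin = 0.665 × 31.83% / 15.21% = 1.3916
β_Ashcombe = 0.847 × 25.31% / 15.21% = 1.4094
β_Harlan = 0.733 × 20.93% / 15.21% = 1.0087
β_Kestrel = 0.714 × 30.69% / 15.21% = 1.4407
β_P = Σ w_i β_i = 0.28×1.7812 + 0.24×1.3916 + 0.05×1.4094 + 0.37×1.0087 + 0.06×1.4407 = 1.3629
MRP = 8.09% − 4.76% = 3.33%
E(R_P) = R_f + β_P × MRP = 4.76% + 1.3629 × 3.33% = 9.30%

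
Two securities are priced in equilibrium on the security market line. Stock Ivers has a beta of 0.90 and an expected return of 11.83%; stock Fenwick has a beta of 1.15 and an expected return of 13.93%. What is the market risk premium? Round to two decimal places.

Both satisfy E(R) = R_f + β·MRP, so the slope of the SML is
MRP = (13.93% − 11.83%) / (1.15 − 0.90) = 2.10% / 0.25 = 8.4000%

8.40%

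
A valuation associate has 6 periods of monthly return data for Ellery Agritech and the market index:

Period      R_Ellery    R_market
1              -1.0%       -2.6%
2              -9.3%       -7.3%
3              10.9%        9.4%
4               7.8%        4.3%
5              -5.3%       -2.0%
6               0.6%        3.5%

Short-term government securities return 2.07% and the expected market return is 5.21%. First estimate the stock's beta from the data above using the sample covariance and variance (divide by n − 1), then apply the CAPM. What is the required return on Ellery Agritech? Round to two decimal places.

Mean R_i = (-1.0 − 9.3 + 10.9 + 7.8 − 5.3 + 0.6) / 6 = 0.6167%
Mean R_m = (-2.6 − 7.3 + 9.4 + 4.3 − 2.0 + 3.5) / 6 = 0.8833%
Σ(R_i − R̄_i)(R_m − R̄_m) = 215.9217  ⇒  Cov = 215.9217 / 5 = 43.1843
Σ(R_m − R̄_m)² = 178.4683  ⇒  Var(R_m) = 178.4683 / 5 = 35.6937
β = Cov / Var(R_m) = 43.1843 / 35.6937 = 1.2099
MRP = 5.21% − 2.07% = 3.14%
E(R) = R_f + β × MRP = 2.07% + 1.2099 × 3.14% = 5.87%

5.87%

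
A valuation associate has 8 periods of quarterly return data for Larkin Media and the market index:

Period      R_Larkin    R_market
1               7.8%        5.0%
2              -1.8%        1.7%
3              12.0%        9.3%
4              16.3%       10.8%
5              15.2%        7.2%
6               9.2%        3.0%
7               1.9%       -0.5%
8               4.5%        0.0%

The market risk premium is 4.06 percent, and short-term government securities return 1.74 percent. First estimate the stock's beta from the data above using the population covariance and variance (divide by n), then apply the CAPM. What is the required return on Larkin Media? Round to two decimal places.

7.00%

Mean R_i = (7.8 − 1.8 + 12.0 + 16.3 + 15.2 + 9.2 + 1.9 + 4.5) / 8 = 8.1375%
Mean R_m = (5.0 + 1.7 + 9.3 + 10.8 + 7.2 + 3.0 − 0.5 + 0.0) / 8 = 4.5625%
Σ(R_i − R̄_i)(R_m − R̄_m) = 162.6513  ⇒  Cov = 162.6513 / 8 = 20.3314
Σ(R_m − R̄_m)² = 125.5788  ⇒  Var(R_m) = 125.5788 / 8 = 15.6974
β = Cov / Var(R_m) = 20.3314 / 15.6974 = 1.2952
E(R) = R_f + β × MRP = 1.74% + 1.2952 × 4.06% = 7.00%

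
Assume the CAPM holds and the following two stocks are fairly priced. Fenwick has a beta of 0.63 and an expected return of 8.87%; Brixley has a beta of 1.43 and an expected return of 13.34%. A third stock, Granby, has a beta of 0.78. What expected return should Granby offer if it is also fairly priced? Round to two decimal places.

MRP (SML slope) = (13.34% − 8.87%) / (1.43 − 0.63) = 4.47% / 0.80 = 5.5875%
R_f (intercept) = 8.87% − 0.63 × 5.5875% = 5.3499%
E(R_Granby) = R_f + β × MRP = 5.3499% + 0.78 × 5.5875% = 9.71%

9.71%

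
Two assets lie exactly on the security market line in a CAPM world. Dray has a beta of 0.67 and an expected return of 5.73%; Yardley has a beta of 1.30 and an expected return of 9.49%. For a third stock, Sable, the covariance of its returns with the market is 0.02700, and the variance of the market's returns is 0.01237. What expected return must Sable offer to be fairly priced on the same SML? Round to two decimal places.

MRP = (9.49% − 5.73%) / (1.30 − 0.67) = 5.9683%
R_f = 5.73% − 0.67 × 5.9683% = 1.7312%
β_Sable = Cov / Var(R_m) = 0.02700 / 0.01237 = 2.1827
E(R_Sable) = R_f + β × MRP = 1.7312% + 2.1827 × 5.9683% = 14.76%

14.76%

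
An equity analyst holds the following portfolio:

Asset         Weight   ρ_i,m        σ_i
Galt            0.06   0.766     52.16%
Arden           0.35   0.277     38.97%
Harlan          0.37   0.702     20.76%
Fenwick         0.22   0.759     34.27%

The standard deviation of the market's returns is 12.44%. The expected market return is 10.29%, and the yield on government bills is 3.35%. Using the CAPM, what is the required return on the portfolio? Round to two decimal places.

β_Galt = 0.766 × 52.16% / 12.44% = 3.2118
β_Arden = 0.277 × 38.97% / 12.44% = 0.8677
β_Harlan = 0.702 × 20.76% / 12.44% = 1.1715
β_Fenwick = 0.759 × 34.27% / 12.44% = 2.0909
β_P = Σ w_i β_i = 0.06×3.2118 + 0.35×0.8677 + 0.37×1.1715 + 0.22×2.0909 = 1.3899
MRP = 10.29% − 3.35% = 6.94%
E(R_P) = R_f + β_P × MRP = 3.35% + 1.3899 × 6.94% = 13.00%

13.00%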